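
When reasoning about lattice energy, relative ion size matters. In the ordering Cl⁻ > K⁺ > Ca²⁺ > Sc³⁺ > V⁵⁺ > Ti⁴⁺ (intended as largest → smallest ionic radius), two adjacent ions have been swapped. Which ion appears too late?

Ti⁴⁺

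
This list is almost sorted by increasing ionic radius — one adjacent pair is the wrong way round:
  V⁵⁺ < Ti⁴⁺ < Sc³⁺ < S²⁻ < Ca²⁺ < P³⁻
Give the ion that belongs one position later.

The pair S²⁻, Ca²⁺ is the wrong way round — both have 18 electrons but Z(Ca)=20 > Z(S)=16, so Ca²⁺ should be the smaller of the two. All other adjacent pairs agree with periodic trends, so S²⁻ is the misplaced ion.

S²⁻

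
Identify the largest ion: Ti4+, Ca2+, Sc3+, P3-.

These species are isoelectronic with 18 electrons. The only difference is the number of protons: Ti4+ (Z=22), Sc3+ (Z=21), Ca2+ (Z=20), P3- (Z=15). The strongest nuclear pull (Ti4+) gives the smallest ion.

P3-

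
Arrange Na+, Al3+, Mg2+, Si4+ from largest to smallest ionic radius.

Na+ > Mg2+ > Al3+ > Si4+

All of these have 10 electrons (isoelectronic). With the same electron cloud, the ion with the most protons pulls it in tightest. Nuclear charges: Si4+ (Z=14), Al3+ (Z=13), Mg2+ (Z=12), Na+ (Z=11). Highest Z is smallest.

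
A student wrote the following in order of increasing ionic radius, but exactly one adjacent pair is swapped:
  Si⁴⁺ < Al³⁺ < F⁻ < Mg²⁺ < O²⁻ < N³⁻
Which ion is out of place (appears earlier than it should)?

F⁻

The pair F⁻, Mg²⁺ is the wrong way round — both have 10 electrons but Z(Mg)=12 > Z(F)=9, so Mg²⁺ should be the smaller of the two. All other adjacent pairs agree with periodic trends, so F⁻ is the misplaced ion.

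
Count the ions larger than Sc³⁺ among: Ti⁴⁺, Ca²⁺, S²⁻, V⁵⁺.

2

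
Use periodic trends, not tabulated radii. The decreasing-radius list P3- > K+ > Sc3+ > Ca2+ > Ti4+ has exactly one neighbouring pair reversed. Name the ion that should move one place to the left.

Check each adjacent pair. Sc3+ and Ca2+ are reversed: both have 18 electrons but Z(Sc)=21 > Z(Ca)=20, so Sc3+ should be the smaller of the two. No other neighbouring pair contradicts the periodic trends, so Ca2+ is the ion listed too late.

Ca2+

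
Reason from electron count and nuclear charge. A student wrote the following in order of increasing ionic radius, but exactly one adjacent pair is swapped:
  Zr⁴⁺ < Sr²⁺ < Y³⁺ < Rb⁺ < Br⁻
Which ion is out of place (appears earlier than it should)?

Check each adjacent pair. Sr²⁺ and Y³⁺ are reversed: they are isoelectronic (36 e⁻) and Y has more protons than Sr (39 vs 38), making Y³⁺ smaller. No other neighbouring pair contradicts the periodic trends, so Sr²⁺ is the ion listed too early.

Sr²⁺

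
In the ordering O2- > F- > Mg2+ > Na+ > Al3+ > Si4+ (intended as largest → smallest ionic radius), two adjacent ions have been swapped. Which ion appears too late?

Check each adjacent pair. Mg2+ and Na+ are reversed: Mg2+ and Na+ share 10 electrons; the higher nuclear charge on Mg (Z=12) contracts it more, so Mg2+ < Na+. No other neighbouring pair contradicts the periodic trends, so Na+ is the ion listed too late.

Na+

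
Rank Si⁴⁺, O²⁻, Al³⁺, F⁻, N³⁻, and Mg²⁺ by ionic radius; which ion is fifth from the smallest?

O²⁻

These species are isoelectronic with 10 electrons. The only difference is the number of protons: Si⁴⁺ (Z=14), Al³⁺ (Z=13), Mg²⁺ (Z=12), F⁻ (Z=9), O²⁻ (Z=8), N³⁻ (Z=7). The strongest nuclear pull (Si⁴⁺) gives the smallest ion.
Full ascending order: Si⁴⁺ < Al³⁺ < Mg²⁺ < F⁻ < O²⁻ < N³⁻. Counting from the smallest, position 5 is O²⁻.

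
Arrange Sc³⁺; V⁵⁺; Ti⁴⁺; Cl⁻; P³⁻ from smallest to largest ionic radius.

All of these have 18 electrons (isoelectronic). With the same electron cloud, the ion with the most protons pulls it in tightest. Nuclear charges: V⁵⁺ (Z=23), Ti⁴⁺ (Z=22), Sc³⁺ (Z=21), Cl⁻ (Z=17), P³⁻ (Z=15). Highest Z is smallest.

V⁵⁺ < Ti⁴⁺ < Sc³⁺ < Cl⁻ < P³⁻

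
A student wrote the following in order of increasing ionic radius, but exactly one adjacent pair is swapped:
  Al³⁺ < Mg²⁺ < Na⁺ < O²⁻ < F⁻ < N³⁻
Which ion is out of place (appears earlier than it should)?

O²⁻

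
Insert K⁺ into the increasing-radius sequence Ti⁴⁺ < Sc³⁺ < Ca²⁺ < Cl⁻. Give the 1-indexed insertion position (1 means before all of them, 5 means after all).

4

These species are isoelectronic with 18 electrons. The only difference is the number of protons: Ti⁴⁺ (Z=22), Sc³⁺ (Z=21), Ca²⁺ (Z=20), K⁺ (Z=19), Cl⁻ (Z=17). The strongest nuclear pull (Ti⁴⁺) gives the smallest ion.
With K⁺ included the full order is Ti⁴⁺ < Sc³⁺ < Ca²⁺ < K⁺ < Cl⁻, so it takes position 4.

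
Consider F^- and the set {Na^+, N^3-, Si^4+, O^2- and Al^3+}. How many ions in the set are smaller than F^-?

3

These species are isoelectronic with 10 electrons. The only difference is the number of protons: Si^4+ (Z=14), Al^3+ (Z=13), Na^+ (Z=11), F^- (Z=9), O^2- (Z=8), N^3- (Z=7). The strongest nuclear pull (Si^4+) gives the smallest ion.
Ordering all of them (including F^-) by radius gives Si^4+ < Al^3+ < Na^+ < F^- < O^2- < N^3-. So 3 are smaller.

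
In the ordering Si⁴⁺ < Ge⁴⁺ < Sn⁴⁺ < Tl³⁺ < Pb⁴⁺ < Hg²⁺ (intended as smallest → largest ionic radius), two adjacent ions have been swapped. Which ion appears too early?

Check each adjacent pair. Tl³⁺ and Pb⁴⁺ are reversed: they are isoelectronic (78 e⁻) and Pb has more protons than Tl (82 vs 81), making Pb⁴⁺ smaller. No other neighbouring pair contradicts the periodic trends, so Tl³⁺ is the ion listed too early.

Tl³⁺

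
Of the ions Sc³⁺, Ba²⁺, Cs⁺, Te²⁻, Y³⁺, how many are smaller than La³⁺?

Tabulating Z and e⁻: Sc³⁺ (Z=21, 18 e⁻), Y³⁺ (Z=39, 36 e⁻), La³⁺ (Z=57, 54 e⁻), Ba²⁺ (Z=56, 54 e⁻), Cs⁺ (Z=55, 54 e⁻), Te²⁻ (Z=52, 54 e⁻). Sc³⁺ < Y³⁺ (same group, 1 shell fewer); Y³⁺ < La³⁺ (same group, 1 shell fewer); La³⁺ < Ba²⁺ (isoelectronic, higher Z=57 is smaller); Ba²⁺ < Cs⁺ (isoelectronic, higher Z=56 is smaller); Cs⁺ < Te²⁻ (isoelectronic, higher Z=55 is smaller).
Placing each against La³⁺: smaller — Sc³⁺, Y³⁺; larger — Ba²⁺, Cs⁺, Te²⁻. So 2 are smaller.

2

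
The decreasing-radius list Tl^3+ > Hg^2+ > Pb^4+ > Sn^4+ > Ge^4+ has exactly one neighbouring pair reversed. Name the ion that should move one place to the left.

Hg^2+

The pair Tl^3+, Hg^2+ is the wrong way round — they are isoelectronic (78 e⁻) and Tl has more protons than Hg (81 vs 80), making Tl^3+ smaller. All other adjacent pairs agree with periodic trends, so Hg^2+ is the misplaced ion.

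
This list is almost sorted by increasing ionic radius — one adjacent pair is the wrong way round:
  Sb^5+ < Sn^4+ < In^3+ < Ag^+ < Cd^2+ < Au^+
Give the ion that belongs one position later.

Ag^+

Scanning neighbour by neighbour, only Ag^+/Cd^2+ violates a trend: they are isoelectronic (46 e⁻) and Cd has more protons than Ag (48 vs 47), making Cd^2+ smaller. That makes Ag^+ the one sitting a position early relative to where it belongs.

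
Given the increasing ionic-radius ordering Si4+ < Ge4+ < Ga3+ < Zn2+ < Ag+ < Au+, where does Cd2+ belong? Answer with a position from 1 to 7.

Si4+: 10 e⁻, Z=14, Ge4+: 28 e⁻, Z=32, Ga3+: 28 e⁻, Z=31, Zn2+: 28 e⁻, Z=30, Cd2+: 46 e⁻, Z=48, Ag+: 46 e⁻, Z=47, Au+: 78 e⁻, Z=79. Si4+ < Ge4+ (same group, period 3 vs 4); Ge4+ < Ga3+ (both 28 e⁻, Z=32>31); Ga3+ < Zn2+ (both 28 e⁻, Z=31>30); Zn2+ < Cd2+ (same group, 1 shell fewer); Cd2+ < Ag+ (isoelectronic, higher Z=48 is smaller); Ag+ < Au+ (same group, 1 shell fewer).
The complete sequence is Si4+ < Ge4+ < Ga3+ < Zn2+ < Cd2+ < Ag+ < Au+. Cd2+ sits at position 5.

5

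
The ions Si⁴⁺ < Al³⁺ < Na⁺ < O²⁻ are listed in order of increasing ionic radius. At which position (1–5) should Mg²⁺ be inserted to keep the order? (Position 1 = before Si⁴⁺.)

These species are isoelectronic with 10 electrons. The only difference is the number of protons: Si⁴⁺ (Z=14), Al³⁺ (Z=13), Mg²⁺ (Z=12), Na⁺ (Z=11), O²⁻ (Z=8). The strongest nuclear pull (Si⁴⁺) gives the smallest ion.
The complete sequence is Si⁴⁺ < Al³⁺ < Mg²⁺ < Na⁺ < O²⁻. Mg²⁺ sits at position 3.

3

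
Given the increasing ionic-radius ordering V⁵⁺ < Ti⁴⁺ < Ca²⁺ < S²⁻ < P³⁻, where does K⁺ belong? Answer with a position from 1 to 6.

These species are isoelectronic with 18 electrons. The only difference is the number of protons: V⁵⁺ (Z=23), Ti⁴⁺ (Z=22), Ca²⁺ (Z=20), K⁺ (Z=19), S²⁻ (Z=16), P³⁻ (Z=15). The strongest nuclear pull (V⁵⁺) gives the smallest ion.
With K⁺ included the full order is V⁵⁺ < Ti⁴⁺ < Ca²⁺ < K⁺ < S²⁻ < P³⁻, so it takes position 4.

4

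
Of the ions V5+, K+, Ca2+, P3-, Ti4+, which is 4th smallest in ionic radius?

Each ion has 18 electrons. The ranking follows nuclear charge in reverse — greater Z gives a smaller radius. V5+ (Z=23), Ti4+ (Z=22), Ca2+ (Z=20), K+ (Z=19), P3- (Z=15).
That gives V5+ < Ti4+ < Ca2+ < K+ < P3-. From the smallest end, number 4 is K+.

K+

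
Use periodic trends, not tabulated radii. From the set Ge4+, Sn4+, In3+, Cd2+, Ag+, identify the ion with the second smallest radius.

Ge4+ has 28 e⁻ (Z=32), Sn4+ has 46 e⁻ (Z=50), In3+ has 46 e⁻ (Z=49), Cd2+ has 46 e⁻ (Z=48), Ag+ has 46 e⁻ (Z=47). Ge4+ < Sn4+ (same group, period 4 vs 5); Sn4+ < In3+ (both 46 e⁻, Z=50>49); In3+ < Cd2+ (both 46 e⁻, Z=49>48); Cd2+ < Ag+ (isoelectronic, higher Z=48 is smaller).
Full ascending order: Ge4+ < Sn4+ < In3+ < Cd2+ < Ag+. Counting from the smallest, position 2 is Sn4+.

Sn4+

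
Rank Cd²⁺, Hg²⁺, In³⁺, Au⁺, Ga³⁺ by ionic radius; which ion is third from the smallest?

First list Z and electron count for each: Ga³⁺: 28 e⁻, Z=31, In³⁺: 46 e⁻, Z=49, Cd²⁺: 46 e⁻, Z=48, Hg²⁺: 78 e⁻, Z=80, Au⁺: 78 e⁻, Z=79. Ga³⁺ < In³⁺ (same group, period 4 vs 5); In³⁺ < Cd²⁺ (both 46 e⁻, Z=49>48); Cd²⁺ < Hg²⁺ (same group, 1 shell fewer); Hg²⁺ < Au⁺ (isoelectronic, higher Z=80 is smaller).
So the order is Ga³⁺ < In³⁺ < Cd²⁺ < Hg²⁺ < Au⁺; the 3rd-smallest ion is Cd²⁺.

Cd²⁺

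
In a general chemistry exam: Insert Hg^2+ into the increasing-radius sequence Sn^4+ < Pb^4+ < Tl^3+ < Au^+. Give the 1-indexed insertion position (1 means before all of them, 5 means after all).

Electron counts and nuclear charges: Sn^4+ has 46 e⁻ (Z=50), Pb^4+ has 78 e⁻ (Z=82), Tl^3+ has 78 e⁻ (Z=81), Hg^2+ has 78 e⁻ (Z=80), Au^+ has 78 e⁻ (Z=79). Sn^4+ < Pb^4+ (same group, 1 shell fewer); Pb^4+ < Tl^3+ (isoelectronic, higher Z=82 is smaller); Tl^3+ < Hg^2+ (isoelectronic, higher Z=81 is smaller); Hg^2+ < Au^+ (isoelectronic, higher Z=80 is smaller).
Putting Hg^2+ in gives Sn^4+ < Pb^4+ < Tl^3+ < Hg^2+ < Au^+; it lands at slot 4.

4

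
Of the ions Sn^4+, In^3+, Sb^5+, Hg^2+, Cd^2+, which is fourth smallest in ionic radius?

Work out protons and electrons: Sb^5+ (Z=51, 46 e⁻), Sn^4+ (Z=50, 46 e⁻), In^3+ (Z=49, 46 e⁻), Cd^2+ (Z=48, 46 e⁻), Hg^2+ (Z=80, 78 e⁻). Sb^5+ < Sn^4+ (isoelectronic, higher Z=51 is smaller); Sn^4+ < In^3+ (both 46 e⁻, Z=50>49); In^3+ < Cd^2+ (both 46 e⁻, Z=49>48); Cd^2+ < Hg^2+ (same group, period 5 vs 6).
That gives Sb^5+ < Sn^4+ < In^3+ < Cd^2+ < Hg^2+. From the smallest end, number 4 is Cd^2+.

Cd^2+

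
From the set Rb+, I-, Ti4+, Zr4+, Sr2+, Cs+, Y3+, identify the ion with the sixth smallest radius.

Cs+

Ti4+ has 18 e⁻ (Z=22), Zr4+ has 36 e⁻ (Z=40), Y3+ has 36 e⁻ (Z=39), Sr2+ has 36 e⁻ (Z=38), Rb+ has 36 e⁻ (Z=37), Cs+ has 54 e⁻ (Z=55), I- has 54 e⁻ (Z=53). Ti4+ < Zr4+ (same group, 1 shell fewer); Zr4+ < Y3+ (isoelectronic, higher Z=40 is smaller); Y3+ < Sr2+ (both 36 e⁻, Z=39>38); Sr2+ < Rb+ (isoelectronic, higher Z=38 is smaller); Rb+ < Cs+ (same group, period 5 vs 6); Cs+ < I- (both 54 e⁻, Z=55>53).
Ordering: Ti4+ < Zr4+ < Y3+ < Sr2+ < Rb+ < Cs+ < I-. The sixth smallest is Cs+.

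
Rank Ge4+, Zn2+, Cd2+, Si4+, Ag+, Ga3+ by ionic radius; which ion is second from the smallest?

Ge4+

Tabulating Z and e⁻: Si4+ has 10 e⁻ (Z=14), Ge4+ has 28 e⁻ (Z=32), Ga3+ has 28 e⁻ (Z=31), Zn2+ has 28 e⁻ (Z=30), Cd2+ has 46 e⁻ (Z=48), Ag+ has 46 e⁻ (Z=47). Si4+ < Ge4+ (same group, period 3 vs 4); Ge4+ < Ga3+ (both 28 e⁻, Z=32>31); Ga3+ < Zn2+ (both 28 e⁻, Z=31>30); Zn2+ < Cd2+ (same group, 1 shell fewer); Cd2+ < Ag+ (both 46 e⁻, Z=48>47).
Full ascending order: Si4+ < Ge4+ < Ga3+ < Zn2+ < Cd2+ < Ag+. Counting from the smallest, position 2 is Ge4+.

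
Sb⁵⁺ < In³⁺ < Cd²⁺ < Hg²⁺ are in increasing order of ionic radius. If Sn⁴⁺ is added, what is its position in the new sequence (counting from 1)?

2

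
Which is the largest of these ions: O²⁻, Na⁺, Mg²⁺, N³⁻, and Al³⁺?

N³⁻

All of these have 10 electrons (isoelectronic). With the same electron cloud, the ion with the most protons pulls it in tightest. Nuclear charges: Al³⁺ (Z=13), Mg²⁺ (Z=12), Na⁺ (Z=11), O²⁻ (Z=8), N³⁻ (Z=7). Highest Z is smallest.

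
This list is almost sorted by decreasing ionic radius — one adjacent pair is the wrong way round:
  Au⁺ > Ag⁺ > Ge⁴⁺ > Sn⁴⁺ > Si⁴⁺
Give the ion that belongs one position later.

Compare adjacent ions: same group and charge — period 4 sits above period 5, so Ge⁴⁺ is smaller — yet in this decreasing list Ge⁴⁺ sits before Sn⁴⁺. Nothing else is reversed, so Ge⁴⁺ should move one place to the right.

Ge⁴⁺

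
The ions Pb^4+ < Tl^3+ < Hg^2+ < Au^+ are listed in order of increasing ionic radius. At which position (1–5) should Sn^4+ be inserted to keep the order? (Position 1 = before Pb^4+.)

1

Work out protons and electrons: Sn^4+: 46 e⁻, Z=50, Pb^4+: 78 e⁻, Z=82, Tl^3+: 78 e⁻, Z=81, Hg^2+: 78 e⁻, Z=80, Au^+: 78 e⁻, Z=79. Sn^4+ < Pb^4+ (same group, period 5 vs 6); Pb^4+ < Tl^3+ (isoelectronic, higher Z=82 is smaller); Tl^3+ < Hg^2+ (both 78 e⁻, Z=81>80); Hg^2+ < Au^+ (both 78 e⁻, Z=80>79).
Merged order: Sn^4+ < Pb^4+ < Tl^3+ < Hg^2+ < Au^+ — Sn^4+ is number 1.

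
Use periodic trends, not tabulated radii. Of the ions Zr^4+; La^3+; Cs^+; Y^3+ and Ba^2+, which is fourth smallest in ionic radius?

First list Z and electron count for each: Zr^4+ has 36 e⁻ (Z=40), Y^3+ has 36 e⁻ (Z=39), La^3+ has 54 e⁻ (Z=57), Ba^2+ has 54 e⁻ (Z=56), Cs^+ has 54 e⁻ (Z=55). Zr^4+ < Y^3+ (isoelectronic, higher Z=40 is smaller); Y^3+ < La^3+ (same group, 1 shell fewer); La^3+ < Ba^2+ (isoelectronic, higher Z=57 is smaller); Ba^2+ < Cs^+ (both 54 e⁻, Z=56>55).
So the order is Zr^4+ < Y^3+ < La^3+ < Ba^2+ < Cs^+; the 4th-smallest ion is Ba^2+.

Ba^2+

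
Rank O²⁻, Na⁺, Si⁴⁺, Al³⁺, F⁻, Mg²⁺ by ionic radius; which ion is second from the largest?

All of these have 10 electrons (isoelectronic). With the same electron cloud, the ion with the most protons pulls it in tightest. Nuclear charges: Si⁴⁺ (Z=14), Al³⁺ (Z=13), Mg²⁺ (Z=12), Na⁺ (Z=11), F⁻ (Z=9), O²⁻ (Z=8). Highest Z is smallest.
So the order is Si⁴⁺ < Al³⁺ < Mg²⁺ < Na⁺ < F⁻ < O²⁻; the 2nd-largest ion is F⁻.

F⁻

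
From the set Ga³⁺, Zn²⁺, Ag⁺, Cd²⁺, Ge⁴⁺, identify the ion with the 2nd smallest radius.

Ga³⁺

First list Z and electron count for each: Ge⁴⁺: 28 e⁻, Z=32, Ga³⁺: 28 e⁻, Z=31, Zn²⁺: 28 e⁻, Z=30, Cd²⁺: 46 e⁻, Z=48, Ag⁺: 46 e⁻, Z=47. Ge⁴⁺ < Ga³⁺ (isoelectronic, higher Z=32 is smaller); Ga³⁺ < Zn²⁺ (isoelectronic, higher Z=31 is smaller); Zn²⁺ < Cd²⁺ (same group, 1 shell fewer); Cd²⁺ < Ag⁺ (both 46 e⁻, Z=48>47).
That gives Ge⁴⁺ < Ga³⁺ < Zn²⁺ < Cd²⁺ < Ag⁺. From the smallest end, number 2 is Ga³⁺.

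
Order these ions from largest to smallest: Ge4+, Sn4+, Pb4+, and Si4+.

Pb4+ > Sn4+ > Ge4+ > Si4+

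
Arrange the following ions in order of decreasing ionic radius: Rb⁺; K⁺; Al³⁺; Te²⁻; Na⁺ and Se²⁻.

Te²⁻ > Se²⁻ > Rb⁺ > K⁺ > Na⁺ > Al³⁺

First list Z and electron count for each: Al³⁺ has 10 e⁻ (Z=13), Na⁺ has 10 e⁻ (Z=11), K⁺ has 18 e⁻ (Z=19), Rb⁺ has 36 e⁻ (Z=37), Se²⁻ has 36 e⁻ (Z=34), Te²⁻ has 54 e⁻ (Z=52). Al³⁺ < Na⁺ (isoelectronic, higher Z=13 is smaller); Na⁺ < K⁺ (same group, period 3 vs 4); K⁺ < Rb⁺ (same group, 1 shell fewer); Rb⁺ < Se²⁻ (both 36 e⁻, Z=37>34); Se²⁻ < Te²⁻ (same group, 1 shell fewer).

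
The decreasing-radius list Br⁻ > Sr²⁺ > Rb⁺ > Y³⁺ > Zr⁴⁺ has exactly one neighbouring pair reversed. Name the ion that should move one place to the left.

Check each adjacent pair. Sr²⁺ and Rb⁺ are reversed: both have 36 electrons but Z(Sr)=38 > Z(Rb)=37, so Sr²⁺ should be the smaller of the two. No other neighbouring pair contradicts the periodic trends, so Rb⁺ is the ion listed too late.

Rb⁺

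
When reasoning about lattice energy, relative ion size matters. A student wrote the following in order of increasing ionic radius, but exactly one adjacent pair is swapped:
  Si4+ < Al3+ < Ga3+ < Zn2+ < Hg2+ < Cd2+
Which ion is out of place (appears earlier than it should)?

Hg2+

Check each adjacent pair. Hg2+ and Cd2+ are reversed: same group and charge — period 5 sits above period 6, so Cd2+ is smaller. No other neighbouring pair contradicts the periodic trends, so Hg2+ is the ion listed too early.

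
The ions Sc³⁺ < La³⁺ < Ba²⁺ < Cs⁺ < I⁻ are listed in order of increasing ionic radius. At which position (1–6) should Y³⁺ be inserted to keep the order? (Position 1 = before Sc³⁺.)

2

Tabulating Z and e⁻: Sc³⁺: 18 e⁻, Z=21, Y³⁺: 36 e⁻, Z=39, La³⁺: 54 e⁻, Z=57, Ba²⁺: 54 e⁻, Z=56, Cs⁺: 54 e⁻, Z=55, I⁻: 54 e⁻, Z=53. Sc³⁺ < Y³⁺ (same group, period 4 vs 5); Y³⁺ < La³⁺ (same group, period 5 vs 6); La³⁺ < Ba²⁺ (both 54 e⁻, Z=57>56); Ba²⁺ < Cs⁺ (both 54 e⁻, Z=56>55); Cs⁺ < I⁻ (isoelectronic, higher Z=55 is smaller).
The complete sequence is Sc³⁺ < Y³⁺ < La³⁺ < Ba²⁺ < Cs⁺ < I⁻. Y³⁺ sits at position 2.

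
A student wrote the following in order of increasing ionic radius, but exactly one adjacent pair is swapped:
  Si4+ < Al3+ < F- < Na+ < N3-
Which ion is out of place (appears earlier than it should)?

F-

Compare adjacent ions: Na+ and F- share 10 electrons; the higher nuclear charge on Na (Z=11) contracts it more, so Na+ < F- — yet in this increasing list F- sits before Na+. Nothing else is reversed, so F- should move one place to the right.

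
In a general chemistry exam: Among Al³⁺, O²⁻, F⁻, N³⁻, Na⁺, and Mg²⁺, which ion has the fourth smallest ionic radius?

F⁻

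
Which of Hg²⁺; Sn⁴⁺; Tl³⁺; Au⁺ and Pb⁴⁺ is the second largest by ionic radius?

Electron counts and nuclear charges: Sn⁴⁺ (Z=50, 46 e⁻), Pb⁴⁺ (Z=82, 78 e⁻), Tl³⁺ (Z=81, 78 e⁻), Hg²⁺ (Z=80, 78 e⁻), Au⁺ (Z=79, 78 e⁻). Sn⁴⁺ < Pb⁴⁺ (same group, 1 shell fewer); Pb⁴⁺ < Tl³⁺ (both 78 e⁻, Z=82>81); Tl³⁺ < Hg²⁺ (both 78 e⁻, Z=81>80); Hg²⁺ < Au⁺ (isoelectronic, higher Z=80 is smaller).
Full ascending order: Sn⁴⁺ < Pb⁴⁺ < Tl³⁺ < Hg²⁺ < Au⁺. Counting from the largest, position 2 is Hg²⁺.

Hg²⁺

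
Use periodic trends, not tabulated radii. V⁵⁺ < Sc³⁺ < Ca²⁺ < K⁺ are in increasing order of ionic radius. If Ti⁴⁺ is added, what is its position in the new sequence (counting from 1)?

These species are isoelectronic with 18 electrons. The only difference is the number of protons: V⁵⁺ (Z=23), Ti⁴⁺ (Z=22), Sc³⁺ (Z=21), Ca²⁺ (Z=20), K⁺ (Z=19). The strongest nuclear pull (V⁵⁺) gives the smallest ion.
The complete sequence is V⁵⁺ < Ti⁴⁺ < Sc³⁺ < Ca²⁺ < K⁺. Ti⁴⁺ sits at position 2.

2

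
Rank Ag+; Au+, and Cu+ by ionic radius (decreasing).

Au+ > Ag+ > Cu+

Same group, same charge. Going down the group adds an extra shell of electrons, so the ion gets larger: Cu+ is highest in the group and smallest.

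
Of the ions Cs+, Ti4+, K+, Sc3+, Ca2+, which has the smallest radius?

Tabulating Z and e⁻: Ti4+: 18 e⁻, Z=22, Sc3+: 18 e⁻, Z=21, Ca2+: 18 e⁻, Z=20, K+: 18 e⁻, Z=19, Cs+: 54 e⁻, Z=55. Ti4+ < Sc3+ (both 18 e⁻, Z=22>21); Sc3+ < Ca2+ (both 18 e⁻, Z=21>20); Ca2+ < K+ (isoelectronic, higher Z=20 is smaller); K+ < Cs+ (same group, period 4 vs 6).

Ti4+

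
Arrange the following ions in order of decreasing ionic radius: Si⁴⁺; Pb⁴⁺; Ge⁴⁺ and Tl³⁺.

Tl³⁺ > Pb⁴⁺ > Ge⁴⁺ > Si⁴⁺

Work out protons and electrons: Si⁴⁺ (Z=14, 10 e⁻), Ge⁴⁺ (Z=32, 28 e⁻), Pb⁴⁺ (Z=82, 78 e⁻), Tl³⁺ (Z=81, 78 e⁻). Si⁴⁺ < Ge⁴⁺ (same group, period 3 vs 4); Ge⁴⁺ < Pb⁴⁺ (same group, 2 shells fewer); Pb⁴⁺ < Tl³⁺ (isoelectronic, higher Z=82 is smaller).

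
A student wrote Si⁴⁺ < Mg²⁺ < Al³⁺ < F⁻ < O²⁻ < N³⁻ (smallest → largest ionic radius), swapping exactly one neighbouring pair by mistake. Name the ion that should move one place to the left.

Check each adjacent pair. Mg²⁺ and Al³⁺ are reversed: they are isoelectronic (10 e⁻) and Al has more protons than Mg (13 vs 12), making Al³⁺ smaller. No other neighbouring pair contradicts the periodic trends, so Al³⁺ is the ion listed too late.

Al³⁺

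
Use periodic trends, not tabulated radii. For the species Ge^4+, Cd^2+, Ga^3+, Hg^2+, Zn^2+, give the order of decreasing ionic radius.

Hg^2+ > Cd^2+ > Zn^2+ > Ga^3+ > Ge^4+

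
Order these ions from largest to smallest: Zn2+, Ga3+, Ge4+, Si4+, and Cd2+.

Cd2+ > Zn2+ > Ga3+ > Ge4+ > Si4+

Tabulating Z and e⁻: Si4+: 10 e⁻, Z=14, Ge4+: 28 e⁻, Z=32, Ga3+: 28 e⁻, Z=31, Zn2+: 28 e⁻, Z=30, Cd2+: 46 e⁻, Z=48. Si4+ < Ge4+ (same group, 1 shell fewer); Ge4+ < Ga3+ (isoelectronic, higher Z=32 is smaller); Ga3+ < Zn2+ (isoelectronic, higher Z=31 is smaller); Zn2+ < Cd2+ (same group, period 4 vs 5).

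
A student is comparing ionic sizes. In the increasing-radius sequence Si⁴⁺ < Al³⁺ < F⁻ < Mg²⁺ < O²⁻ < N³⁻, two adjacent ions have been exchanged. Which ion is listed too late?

Mg²⁺

Check each adjacent pair. F⁻ and Mg²⁺ are reversed: Mg²⁺ and F⁻ share 10 electrons; the higher nuclear charge on Mg (Z=12) contracts it more, so Mg²⁺ < F⁻. No other neighbouring pair contradicts the periodic trends, so Mg²⁺ is the ion listed too late.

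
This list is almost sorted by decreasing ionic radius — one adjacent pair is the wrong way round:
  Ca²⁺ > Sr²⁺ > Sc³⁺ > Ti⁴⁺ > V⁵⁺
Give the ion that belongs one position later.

Scanning neighbour by neighbour, only Ca²⁺/Sr²⁺ violates a trend: Ca²⁺ and Sr²⁺ are in one column with the same charge; the lighter period-4 ion has one fewer shell and is smaller. That makes Ca²⁺ the one sitting a position early relative to where it belongs.

Ca²⁺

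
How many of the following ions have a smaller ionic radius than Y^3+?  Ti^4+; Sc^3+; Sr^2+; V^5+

Work out protons and electrons: V^5+ has 18 e⁻ (Z=23), Ti^4+ has 18 e⁻ (Z=22), Sc^3+ has 18 e⁻ (Z=21), Y^3+ has 36 e⁻ (Z=39), Sr^2+ has 36 e⁻ (Z=38). V^5+ < Ti^4+ (both 18 e⁻, Z=23>22); Ti^4+ < Sc^3+ (both 18 e⁻, Z=22>21); Sc^3+ < Y^3+ (same group, period 4 vs 5); Y^3+ < Sr^2+ (isoelectronic, higher Z=39 is smaller).
Relative to Y^3+, the ions that are smaller are V^5+, Ti^4+, Sc^3+. That's 3.

3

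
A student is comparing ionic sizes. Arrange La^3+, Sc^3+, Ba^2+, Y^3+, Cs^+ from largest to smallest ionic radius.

Sc^3+ has 18 e⁻ (Z=21), Y^3+ has 36 e⁻ (Z=39), La^3+ has 54 e⁻ (Z=57), Ba^2+ has 54 e⁻ (Z=56), Cs^+ has 54 e⁻ (Z=55). Sc^3+ < Y^3+ (same group, period 4 vs 5); Y^3+ < La^3+ (same group, period 5 vs 6); La^3+ < Ba^2+ (isoelectronic, higher Z=57 is smaller); Ba^2+ < Cs^+ (isoelectronic, higher Z=56 is smaller).

Cs^+ > Ba^2+ > La^3+ > Y^3+ > Sc^3+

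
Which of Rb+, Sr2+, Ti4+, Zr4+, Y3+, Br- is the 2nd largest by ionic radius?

Rb+

Tabulating Z and e⁻: Ti4+: 18 e⁻, Z=22, Zr4+: 36 e⁻, Z=40, Y3+: 36 e⁻, Z=39, Sr2+: 36 e⁻, Z=38, Rb+: 36 e⁻, Z=37, Br-: 36 e⁻, Z=35. Ti4+ < Zr4+ (same group, period 4 vs 5); Zr4+ < Y3+ (isoelectronic, higher Z=40 is smaller); Y3+ < Sr2+ (both 36 e⁻, Z=39>38); Sr2+ < Rb+ (isoelectronic, higher Z=38 is smaller); Rb+ < Br- (both 36 e⁻, Z=37>35).
Ordering: Ti4+ < Zr4+ < Y3+ < Sr2+ < Rb+ < Br-. The 2nd largest is Rb+.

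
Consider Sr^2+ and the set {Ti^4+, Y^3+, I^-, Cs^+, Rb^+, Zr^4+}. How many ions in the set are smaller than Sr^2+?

First list Z and electron count for each: Ti^4+ has 18 e⁻ (Z=22), Zr^4+ has 36 e⁻ (Z=40), Y^3+ has 36 e⁻ (Z=39), Sr^2+ has 36 e⁻ (Z=38), Rb^+ has 36 e⁻ (Z=37), Cs^+ has 54 e⁻ (Z=55), I^- has 54 e⁻ (Z=53). Ti^4+ < Zr^4+ (same group, 1 shell fewer); Zr^4+ < Y^3+ (isoelectronic, higher Z=40 is smaller); Y^3+ < Sr^2+ (both 36 e⁻, Z=39>38); Sr^2+ < Rb^+ (both 36 e⁻, Z=38>37); Rb^+ < Cs^+ (same group, period 5 vs 6); Cs^+ < I^- (both 54 e⁻, Z=55>53).
Overall: Ti^4+ < Zr^4+ < Y^3+ < Sr^2+ < Rb^+ < Cs^+ < I^-. Sr^2+ has 3 below it and 3 above. So 3 are smaller.

3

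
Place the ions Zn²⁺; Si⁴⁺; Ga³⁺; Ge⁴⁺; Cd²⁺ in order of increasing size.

Si⁴⁺ < Ge⁴⁺ < Ga³⁺ < Zn²⁺ < Cd²⁺

Si⁴⁺ (Z=14, 10 e⁻), Ge⁴⁺ (Z=32, 28 e⁻), Ga³⁺ (Z=31, 28 e⁻), Zn²⁺ (Z=30, 28 e⁻), Cd²⁺ (Z=48, 46 e⁻). Si⁴⁺ < Ge⁴⁺ (same group, 1 shell fewer); Ge⁴⁺ < Ga³⁺ (isoelectronic, higher Z=32 is smaller); Ga³⁺ < Zn²⁺ (both 28 e⁻, Z=31>30); Zn²⁺ < Cd²⁺ (same group, 1 shell fewer).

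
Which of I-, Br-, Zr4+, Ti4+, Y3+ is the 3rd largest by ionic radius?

Y3+

Tabulating Z and e⁻: Ti4+ (Z=22, 18 e⁻), Zr4+ (Z=40, 36 e⁻), Y3+ (Z=39, 36 e⁻), Br- (Z=35, 36 e⁻), I- (Z=53, 54 e⁻). Ti4+ < Zr4+ (same group, period 4 vs 5); Zr4+ < Y3+ (isoelectronic, higher Z=40 is smaller); Y3+ < Br- (isoelectronic, higher Z=39 is smaller); Br- < I- (same group, period 4 vs 5).
Full ascending order: Ti4+ < Zr4+ < Y3+ < Br- < I-. Counting from the largest, position 3 is Y3+.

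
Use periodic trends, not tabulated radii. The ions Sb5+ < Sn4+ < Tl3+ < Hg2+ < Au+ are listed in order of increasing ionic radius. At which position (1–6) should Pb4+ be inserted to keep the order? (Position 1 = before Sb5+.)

3

Work out protons and electrons: Sb5+ has 46 e⁻ (Z=51), Sn4+ has 46 e⁻ (Z=50), Pb4+ has 78 e⁻ (Z=82), Tl3+ has 78 e⁻ (Z=81), Hg2+ has 78 e⁻ (Z=80), Au+ has 78 e⁻ (Z=79). Sb5+ < Sn4+ (both 46 e⁻, Z=51>50); Sn4+ < Pb4+ (same group, period 5 vs 6); Pb4+ < Tl3+ (isoelectronic, higher Z=82 is smaller); Tl3+ < Hg2+ (both 78 e⁻, Z=81>80); Hg2+ < Au+ (both 78 e⁻, Z=80>79).
The complete sequence is Sb5+ < Sn4+ < Pb4+ < Tl3+ < Hg2+ < Au+. Pb4+ sits at position 3.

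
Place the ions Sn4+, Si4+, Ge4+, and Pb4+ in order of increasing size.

Si4+ < Ge4+ < Sn4+ < Pb4+

Same group, same charge. Going down the group adds an extra shell of electrons, so the ion gets larger: Si4+ is highest in the group and smallest.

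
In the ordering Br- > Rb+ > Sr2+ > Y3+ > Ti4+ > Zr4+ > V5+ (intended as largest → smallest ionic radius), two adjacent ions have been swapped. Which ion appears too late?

Scanning neighbour by neighbour, only Ti4+/Zr4+ violates a trend: Ti4+ and Zr4+ are in one column with the same charge; the lighter period-4 ion has one fewer shell and is smaller. That makes Zr4+ the one sitting a position late relative to where it belongs.

Zr4+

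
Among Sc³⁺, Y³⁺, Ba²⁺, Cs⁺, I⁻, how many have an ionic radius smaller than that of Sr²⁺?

2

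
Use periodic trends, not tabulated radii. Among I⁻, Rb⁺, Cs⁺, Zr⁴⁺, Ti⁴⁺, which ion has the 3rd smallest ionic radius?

Tabulating Z and e⁻: Ti⁴⁺ has 18 e⁻ (Z=22), Zr⁴⁺ has 36 e⁻ (Z=40), Rb⁺ has 36 e⁻ (Z=37), Cs⁺ has 54 e⁻ (Z=55), I⁻ has 54 e⁻ (Z=53). Ti⁴⁺ < Zr⁴⁺ (same group, period 4 vs 5); Zr⁴⁺ < Rb⁺ (both 36 e⁻, Z=40>37); Rb⁺ < Cs⁺ (same group, period 5 vs 6); Cs⁺ < I⁻ (isoelectronic, higher Z=55 is smaller).
Full ascending order: Ti⁴⁺ < Zr⁴⁺ < Rb⁺ < Cs⁺ < I⁻. Counting from the smallest, position 3 is Rb⁺.

Rb⁺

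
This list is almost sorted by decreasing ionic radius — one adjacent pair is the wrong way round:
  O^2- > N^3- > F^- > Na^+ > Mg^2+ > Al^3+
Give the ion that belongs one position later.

Compare adjacent ions: O^2- and N^3- share 10 electrons; the higher nuclear charge on O (Z=8) contracts it more, so O^2- < N^3- — yet in this decreasing list O^2- sits before N^3-. Nothing else is reversed, so O^2- should move one place to the right.

O^2-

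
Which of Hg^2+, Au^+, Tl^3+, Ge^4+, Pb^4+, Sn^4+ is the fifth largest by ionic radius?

First list Z and electron count for each: Ge^4+ has 28 e⁻ (Z=32), Sn^4+ has 46 e⁻ (Z=50), Pb^4+ has 78 e⁻ (Z=82), Tl^3+ has 78 e⁻ (Z=81), Hg^2+ has 78 e⁻ (Z=80), Au^+ has 78 e⁻ (Z=79). Ge^4+ < Sn^4+ (same group, period 4 vs 5); Sn^4+ < Pb^4+ (same group, period 5 vs 6); Pb^4+ < Tl^3+ (isoelectronic, higher Z=82 is smaller); Tl^3+ < Hg^2+ (both 78 e⁻, Z=81>80); Hg^2+ < Au^+ (both 78 e⁻, Z=80>79).
Full ascending order: Ge^4+ < Sn^4+ < Pb^4+ < Tl^3+ < Hg^2+ < Au^+. Counting from the largest, position 5 is Sn^4+.

Sn^4+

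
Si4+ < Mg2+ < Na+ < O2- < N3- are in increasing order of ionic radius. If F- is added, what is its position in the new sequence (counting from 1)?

4

These species are isoelectronic with 10 electrons. The only difference is the number of protons: Si4+ (Z=14), Mg2+ (Z=12), Na+ (Z=11), F- (Z=9), O2- (Z=8), N3- (Z=7). The strongest nuclear pull (Si4+) gives the smallest ion.
Merged order: Si4+ < Mg2+ < Na+ < F- < O2- < N3- — F- is number 4.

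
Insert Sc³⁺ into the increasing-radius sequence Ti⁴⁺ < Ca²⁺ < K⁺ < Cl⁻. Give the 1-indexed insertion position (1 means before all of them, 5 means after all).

2

All of these have 18 electrons (isoelectronic). With the same electron cloud, the ion with the most protons pulls it in tightest. Nuclear charges: Ti⁴⁺ (Z=22), Sc³⁺ (Z=21), Ca²⁺ (Z=20), K⁺ (Z=19), Cl⁻ (Z=17). Highest Z is smallest.
Putting Sc³⁺ in gives Ti⁴⁺ < Sc³⁺ < Ca²⁺ < K⁺ < Cl⁻; it lands at slot 2.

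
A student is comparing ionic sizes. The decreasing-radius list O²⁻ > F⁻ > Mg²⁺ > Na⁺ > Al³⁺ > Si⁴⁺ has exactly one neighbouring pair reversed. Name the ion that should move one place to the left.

Na⁺

Check each adjacent pair. Mg²⁺ and Na⁺ are reversed: Mg²⁺ and Na⁺ share 10 electrons; the higher nuclear charge on Mg (Z=12) contracts it more, so Mg²⁺ < Na⁺. No other neighbouring pair contradicts the periodic trends, so Na⁺ is the ion listed too late.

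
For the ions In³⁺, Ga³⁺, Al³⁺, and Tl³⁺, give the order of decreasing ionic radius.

Same group, same charge. Going down the group adds an extra shell of electrons, so the ion gets larger: Al³⁺ is highest in the group and smallest.

Tl³⁺ > In³⁺ > Ga³⁺ > Al³⁺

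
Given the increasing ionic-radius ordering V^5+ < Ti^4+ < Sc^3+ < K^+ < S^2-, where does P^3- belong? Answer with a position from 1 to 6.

6

All of these have 18 electrons (isoelectronic). With the same electron cloud, the ion with the most protons pulls it in tightest. Nuclear charges: V^5+ (Z=23), Ti^4+ (Z=22), Sc^3+ (Z=21), K^+ (Z=19), S^2- (Z=16), P^3- (Z=15). Highest Z is smallest.
Merged order: V^5+ < Ti^4+ < Sc^3+ < K^+ < S^2- < P^3- — P^3- is number 6.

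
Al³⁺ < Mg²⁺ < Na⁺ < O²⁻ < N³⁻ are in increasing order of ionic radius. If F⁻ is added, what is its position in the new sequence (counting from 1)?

4

All of these have 10 electrons (isoelectronic). With the same electron cloud, the ion with the most protons pulls it in tightest. Nuclear charges: Al³⁺ (Z=13), Mg²⁺ (Z=12), Na⁺ (Z=11), F⁻ (Z=9), O²⁻ (Z=8), N³⁻ (Z=7). Highest Z is smallest.
Merged order: Al³⁺ < Mg²⁺ < Na⁺ < F⁻ < O²⁻ < N³⁻ — F⁻ is number 4.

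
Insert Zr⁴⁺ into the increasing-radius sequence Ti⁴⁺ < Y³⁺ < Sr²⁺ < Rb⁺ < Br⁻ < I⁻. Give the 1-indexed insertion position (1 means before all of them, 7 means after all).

Electron counts and nuclear charges: Ti⁴⁺ has 18 e⁻ (Z=22), Zr⁴⁺ has 36 e⁻ (Z=40), Y³⁺ has 36 e⁻ (Z=39), Sr²⁺ has 36 e⁻ (Z=38), Rb⁺ has 36 e⁻ (Z=37), Br⁻ has 36 e⁻ (Z=35), I⁻ has 54 e⁻ (Z=53). Ti⁴⁺ < Zr⁴⁺ (same group, 1 shell fewer); Zr⁴⁺ < Y³⁺ (both 36 e⁻, Z=40>39); Y³⁺ < Sr²⁺ (both 36 e⁻, Z=39>38); Sr²⁺ < Rb⁺ (isoelectronic, higher Z=38 is smaller); Rb⁺ < Br⁻ (both 36 e⁻, Z=37>35); Br⁻ < I⁻ (same group, period 4 vs 5).
Putting Zr⁴⁺ in gives Ti⁴⁺ < Zr⁴⁺ < Y³⁺ < Sr²⁺ < Rb⁺ < Br⁻ < I⁻; it lands at slot 2.

2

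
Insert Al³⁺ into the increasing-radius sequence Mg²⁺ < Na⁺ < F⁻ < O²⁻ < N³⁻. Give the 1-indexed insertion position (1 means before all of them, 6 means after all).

These species are isoelectronic with 10 electrons. The only difference is the number of protons: Al³⁺ (Z=13), Mg²⁺ (Z=12), Na⁺ (Z=11), F⁻ (Z=9), O²⁻ (Z=8), N³⁻ (Z=7). The strongest nuclear pull (Al³⁺) gives the smallest ion.
With Al³⁺ included the full order is Al³⁺ < Mg²⁺ < Na⁺ < F⁻ < O²⁻ < N³⁻, so it takes position 1.

1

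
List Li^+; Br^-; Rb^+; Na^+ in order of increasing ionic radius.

Work out protons and electrons: Li^+: 2 e⁻, Z=3, Na^+: 10 e⁻, Z=11, Rb^+: 36 e⁻, Z=37, Br^-: 36 e⁻, Z=35. Li^+ < Na^+ (same group, 1 shell fewer); Na^+ < Rb^+ (same group, period 3 vs 5); Rb^+ < Br^- (both 36 e⁻, Z=37>35).

Li^+ < Na^+ < Rb^+ < Br^-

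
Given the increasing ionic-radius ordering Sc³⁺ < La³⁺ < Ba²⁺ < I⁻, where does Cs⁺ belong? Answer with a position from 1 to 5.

Tabulating Z and e⁻: Sc³⁺: 18 e⁻, Z=21, La³⁺: 54 e⁻, Z=57, Ba²⁺: 54 e⁻, Z=56, Cs⁺: 54 e⁻, Z=55, I⁻: 54 e⁻, Z=53. Sc³⁺ < La³⁺ (same group, 2 shells fewer); La³⁺ < Ba²⁺ (both 54 e⁻, Z=57>56); Ba²⁺ < Cs⁺ (isoelectronic, higher Z=56 is smaller); Cs⁺ < I⁻ (both 54 e⁻, Z=55>53).
The complete sequence is Sc³⁺ < La³⁺ < Ba²⁺ < Cs⁺ < I⁻. Cs⁺ sits at position 4.

4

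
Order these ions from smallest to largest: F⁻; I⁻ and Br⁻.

F⁻ < Br⁻ < I⁻

Same group, same charge. Going down the group adds an extra shell of electrons, so the ion gets larger: F⁻ is highest in the group and smallest.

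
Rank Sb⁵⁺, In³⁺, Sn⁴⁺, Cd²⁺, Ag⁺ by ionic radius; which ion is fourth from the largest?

Sn⁴⁺

All of these have 46 electrons (isoelectronic). With the same electron cloud, the ion with the most protons pulls it in tightest. Nuclear charges: Sb⁵⁺ (Z=51), Sn⁴⁺ (Z=50), In³⁺ (Z=49), Cd²⁺ (Z=48), Ag⁺ (Z=47). Highest Z is smallest.
Full ascending order: Sb⁵⁺ < Sn⁴⁺ < In³⁺ < Cd²⁺ < Ag⁺. Counting from the largest, position 4 is Sn⁴⁺.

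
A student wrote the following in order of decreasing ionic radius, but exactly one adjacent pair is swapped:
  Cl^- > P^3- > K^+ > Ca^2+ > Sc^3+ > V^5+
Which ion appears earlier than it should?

Cl^-

Scanning neighbour by neighbour, only Cl^-/P^3- violates a trend: Cl^- and P^3- share 18 electrons; the higher nuclear charge on Cl (Z=17) contracts it more, so Cl^- < P^3-. That makes Cl^- the one sitting a position early relative to where it belongs.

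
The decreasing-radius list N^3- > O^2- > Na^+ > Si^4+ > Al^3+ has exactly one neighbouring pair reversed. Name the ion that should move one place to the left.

Al^3+

Scanning neighbour by neighbour, only Si^4+/Al^3+ violates a trend: both have 10 electrons but Z(Si)=14 > Z(Al)=13, so Si^4+ should be the smaller of the two. That makes Al^3+ the one sitting a position late relative to where it belongs.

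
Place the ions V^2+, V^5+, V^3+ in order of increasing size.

V^5+ < V^3+ < V^2+

These are all V ions. Removing more electrons (higher positive charge) pulls the remaining electrons in closer, so V^5+ is smallest and V^2+ is largest.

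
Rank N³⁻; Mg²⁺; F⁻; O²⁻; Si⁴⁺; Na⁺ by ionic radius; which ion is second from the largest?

O²⁻

Each ion has 10 electrons. The ranking follows nuclear charge in reverse — greater Z gives a smaller radius. Si⁴⁺ (Z=14), Mg²⁺ (Z=12), Na⁺ (Z=11), F⁻ (Z=9), O²⁻ (Z=8), N³⁻ (Z=7).
Ordering: Si⁴⁺ < Mg²⁺ < Na⁺ < F⁻ < O²⁻ < N³⁻. The second largest is O²⁻.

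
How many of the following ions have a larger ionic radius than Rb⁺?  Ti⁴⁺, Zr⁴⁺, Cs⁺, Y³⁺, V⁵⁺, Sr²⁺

First list Z and electron count for each: V⁵⁺: 18 e⁻, Z=23, Ti⁴⁺: 18 e⁻, Z=22, Zr⁴⁺: 36 e⁻, Z=40, Y³⁺: 36 e⁻, Z=39, Sr²⁺: 36 e⁻, Z=38, Rb⁺: 36 e⁻, Z=37, Cs⁺: 54 e⁻, Z=55. V⁵⁺ < Ti⁴⁺ (isoelectronic, higher Z=23 is smaller); Ti⁴⁺ < Zr⁴⁺ (same group, period 4 vs 5); Zr⁴⁺ < Y³⁺ (both 36 e⁻, Z=40>39); Y³⁺ < Sr²⁺ (both 36 e⁻, Z=39>38); Sr²⁺ < Rb⁺ (isoelectronic, higher Z=38 is smaller); Rb⁺ < Cs⁺ (same group, 1 shell fewer).
Placing each against Rb⁺: smaller — V⁵⁺, Ti⁴⁺, Zr⁴⁺, Y³⁺, Sr²⁺; larger — Cs⁺. That's 1.

1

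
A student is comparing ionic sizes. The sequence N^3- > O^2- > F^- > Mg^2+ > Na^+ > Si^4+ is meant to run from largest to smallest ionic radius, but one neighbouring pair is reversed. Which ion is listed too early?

Mg^2+

The pair Mg^2+, Na^+ is the wrong way round — they are isoelectronic (10 e⁻) and Mg has more protons than Na (12 vs 11), making Mg^2+ smaller. All other adjacent pairs agree with periodic trends, so Mg^2+ is the misplaced ion.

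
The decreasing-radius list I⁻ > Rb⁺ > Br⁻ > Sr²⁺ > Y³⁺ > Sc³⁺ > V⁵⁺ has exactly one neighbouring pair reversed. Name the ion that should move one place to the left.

Br⁻

Check each adjacent pair. Rb⁺ and Br⁻ are reversed: Rb⁺ and Br⁻ share 36 electrons; the higher nuclear charge on Rb (Z=37) contracts it more, so Rb⁺ < Br⁻. No other neighbouring pair contradicts the periodic trends, so Br⁻ is the ion listed too late.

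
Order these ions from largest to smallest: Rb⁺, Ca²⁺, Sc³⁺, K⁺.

Tabulating Z and e⁻: Sc³⁺ (Z=21, 18 e⁻), Ca²⁺ (Z=20, 18 e⁻), K⁺ (Z=19, 18 e⁻), Rb⁺ (Z=37, 36 e⁻). Sc³⁺ < Ca²⁺ (isoelectronic, higher Z=21 is smaller); Ca²⁺ < K⁺ (isoelectronic, higher Z=20 is smaller); K⁺ < Rb⁺ (same group, period 4 vs 5).

Rb⁺ > K⁺ > Ca²⁺ > Sc³⁺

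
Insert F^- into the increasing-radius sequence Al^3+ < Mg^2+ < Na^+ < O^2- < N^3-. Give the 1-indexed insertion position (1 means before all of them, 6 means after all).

4

These species are isoelectronic with 10 electrons. The only difference is the number of protons: Al^3+ (Z=13), Mg^2+ (Z=12), Na^+ (Z=11), F^- (Z=9), O^2- (Z=8), N^3- (Z=7). The strongest nuclear pull (Al^3+) gives the smallest ion.
The complete sequence is Al^3+ < Mg^2+ < Na^+ < F^- < O^2- < N^3-. F^- sits at position 4.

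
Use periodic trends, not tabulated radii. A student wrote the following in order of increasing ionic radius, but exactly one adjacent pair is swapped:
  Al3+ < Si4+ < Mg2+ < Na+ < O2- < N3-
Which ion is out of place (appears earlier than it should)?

Compare adjacent ions: both have 10 electrons but Z(Si)=14 > Z(Al)=13, so Si4+ should be the smaller of the two — yet in this increasing list Al3+ sits before Si4+. Nothing else is reversed, so Al3+ should move one place to the right.

Al3+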